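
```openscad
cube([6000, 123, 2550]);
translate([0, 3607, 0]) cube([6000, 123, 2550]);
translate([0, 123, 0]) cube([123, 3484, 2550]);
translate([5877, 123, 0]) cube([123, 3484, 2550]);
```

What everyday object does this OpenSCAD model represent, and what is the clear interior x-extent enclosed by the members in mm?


A house (or room) frame. The interior width is 5754 mm.

Four 2550 mm walls enclosing a rectangle with no floor or roof — a room or house frame. Outside width is 6000 mm and wall thickness is 123 mm, so the interior width is 6000 − 2 × 123 = 5754 mm.


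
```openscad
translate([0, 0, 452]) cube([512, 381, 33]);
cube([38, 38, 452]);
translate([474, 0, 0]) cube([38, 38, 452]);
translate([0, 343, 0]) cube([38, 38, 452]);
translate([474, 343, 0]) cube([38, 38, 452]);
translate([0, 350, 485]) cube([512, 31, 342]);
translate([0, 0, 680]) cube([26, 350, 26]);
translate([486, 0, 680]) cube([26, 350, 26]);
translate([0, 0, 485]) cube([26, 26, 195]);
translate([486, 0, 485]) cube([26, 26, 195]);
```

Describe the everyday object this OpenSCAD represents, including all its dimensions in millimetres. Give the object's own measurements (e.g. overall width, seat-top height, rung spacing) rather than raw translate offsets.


A chair. The seat is a 512×381×33 mm slab with its top at z = 485 mm, on four 38×38 mm corner legs (flush with the seat edges, standing on z = 0). A flat backrest 31 mm thick, 342 mm tall, spans the full seat width and rises from the seat top along its +y edge, rear face flush with the rear of the seat. Two armrests of 26×26 mm section run along each side from the seat's front edge to the front of the backrest, top faces 221 mm above the seat top and outer faces flush with the seat's x-edges; a 26×26 mm post under the front of each armrest stands on the seat at the front corner.


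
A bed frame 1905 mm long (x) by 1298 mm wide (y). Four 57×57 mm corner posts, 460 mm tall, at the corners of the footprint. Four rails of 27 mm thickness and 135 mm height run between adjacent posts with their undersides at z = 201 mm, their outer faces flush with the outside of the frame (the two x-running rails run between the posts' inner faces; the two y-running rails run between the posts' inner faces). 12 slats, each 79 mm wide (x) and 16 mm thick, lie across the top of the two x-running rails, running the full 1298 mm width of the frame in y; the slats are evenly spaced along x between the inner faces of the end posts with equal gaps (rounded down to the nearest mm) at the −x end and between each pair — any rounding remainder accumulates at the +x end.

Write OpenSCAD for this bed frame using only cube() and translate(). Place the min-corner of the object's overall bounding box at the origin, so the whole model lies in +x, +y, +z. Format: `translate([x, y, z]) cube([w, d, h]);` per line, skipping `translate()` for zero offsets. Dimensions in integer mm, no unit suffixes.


// slat z = rail_z + rail_h = 201 + 135 = 336
// slat gap = ⌊(1791 − 12·79) / 13⌋ = 64
cube([57, 57, 460]);
translate([0, 1241, 0]) cube([57, 57, 460]);
translate([1848, 0, 0]) cube([57, 57, 460]);
translate([1848, 1241, 0]) cube([57, 57, 460]);
translate([57, 0, 201]) cube([1791, 27, 135]);
translate([57, 1271, 201]) cube([1791, 27, 135]);
translate([0, 57, 201]) cube([27, 1184, 135]);
translate([1878, 57, 201]) cube([27, 1184, 135]);
translate([121, 0, 336]) cube([79, 1298, 16]);
translate([264, 0, 336]) cube([79, 1298, 16]);
translate([407, 0, 336]) cube([79, 1298, 16]);
translate([550, 0, 336]) cube([79, 1298, 16]);
translate([693, 0, 336]) cube([79, 1298, 16]);
translate([836, 0, 336]) cube([79, 1298, 16]);
translate([979, 0, 336]) cube([79, 1298, 16]);
translate([1122, 0, 336]) cube([79, 1298, 16]);
translate([1265, 0, 336]) cube([79, 1298, 16]);
translate([1408, 0, 336]) cube([79, 1298, 16]);
translate([1551, 0, 336]) cube([79, 1298, 16]);
translate([1694, 0, 336]) cube([79, 1298, 16]);


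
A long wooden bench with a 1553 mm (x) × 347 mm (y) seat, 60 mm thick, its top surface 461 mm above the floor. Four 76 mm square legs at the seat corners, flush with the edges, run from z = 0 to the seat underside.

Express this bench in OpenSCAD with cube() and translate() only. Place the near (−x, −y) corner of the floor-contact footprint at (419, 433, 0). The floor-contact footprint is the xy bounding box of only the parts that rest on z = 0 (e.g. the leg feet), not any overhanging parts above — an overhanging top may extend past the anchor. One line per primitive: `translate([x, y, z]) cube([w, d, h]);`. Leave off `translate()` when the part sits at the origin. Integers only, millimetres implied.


translate([419, 433, 401]) cube([1553, 347, 60]);
translate([419, 433, 0]) cube([76, 76, 401]);
translate([419, 704, 0]) cube([76, 76, 401]);
translate([1896, 433, 0]) cube([76, 76, 401]);
translate([1896, 704, 0]) cube([76, 76, 401]);


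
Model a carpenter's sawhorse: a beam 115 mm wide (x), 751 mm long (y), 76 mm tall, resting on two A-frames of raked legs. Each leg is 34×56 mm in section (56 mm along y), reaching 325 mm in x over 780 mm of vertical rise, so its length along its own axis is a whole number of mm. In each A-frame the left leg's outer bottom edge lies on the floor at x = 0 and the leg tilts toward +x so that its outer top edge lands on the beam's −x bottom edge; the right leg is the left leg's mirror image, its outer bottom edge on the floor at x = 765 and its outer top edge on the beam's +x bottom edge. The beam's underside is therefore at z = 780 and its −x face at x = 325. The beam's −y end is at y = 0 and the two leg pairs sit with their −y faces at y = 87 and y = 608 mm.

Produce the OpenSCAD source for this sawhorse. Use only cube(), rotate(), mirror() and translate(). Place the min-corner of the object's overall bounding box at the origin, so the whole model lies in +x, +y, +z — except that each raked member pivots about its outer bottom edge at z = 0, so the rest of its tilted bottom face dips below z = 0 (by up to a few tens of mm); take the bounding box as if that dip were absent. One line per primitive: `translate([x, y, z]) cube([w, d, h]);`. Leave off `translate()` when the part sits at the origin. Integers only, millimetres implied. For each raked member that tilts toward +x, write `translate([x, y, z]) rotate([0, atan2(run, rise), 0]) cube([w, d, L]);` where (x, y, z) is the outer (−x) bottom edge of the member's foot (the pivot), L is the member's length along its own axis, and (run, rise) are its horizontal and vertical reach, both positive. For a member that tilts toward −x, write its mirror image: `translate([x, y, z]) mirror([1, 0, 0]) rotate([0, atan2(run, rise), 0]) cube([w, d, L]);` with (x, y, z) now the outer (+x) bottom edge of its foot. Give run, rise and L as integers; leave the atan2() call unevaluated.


// leg length = √(325² + 780²) = 845
// right-leg outer foot x = 2·325 + 115 = 765
// beam min-corner = (325, 0, 780)
translate([325, 0, 780]) cube([115, 751, 76]);
translate([0, 87, 0]) rotate([0, atan2(325, 780), 0]) cube([34, 56, 845]);
translate([765, 87, 0]) mirror([1, 0, 0]) rotate([0, atan2(325, 780), 0]) cube([34, 56, 845]);
translate([0, 608, 0]) rotate([0, atan2(325, 780), 0]) cube([34, 56, 845]);
translate([765, 608, 0]) mirror([1, 0, 0]) rotate([0, atan2(325, 780), 0]) cube([34, 56, 845]);


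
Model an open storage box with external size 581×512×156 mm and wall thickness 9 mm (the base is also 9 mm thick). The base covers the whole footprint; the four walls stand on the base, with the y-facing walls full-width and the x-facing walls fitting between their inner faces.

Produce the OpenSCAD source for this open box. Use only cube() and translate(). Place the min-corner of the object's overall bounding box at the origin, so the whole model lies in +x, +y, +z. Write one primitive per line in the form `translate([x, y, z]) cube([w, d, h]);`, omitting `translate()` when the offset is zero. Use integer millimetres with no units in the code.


cube([581, 512, 9]);
translate([0, 0, 9]) cube([581, 9, 147]);
translate([0, 503, 9]) cube([581, 9, 147]);
translate([0, 9, 9]) cube([9, 494, 147]);
translate([572, 9, 9]) cube([9, 494, 147]);


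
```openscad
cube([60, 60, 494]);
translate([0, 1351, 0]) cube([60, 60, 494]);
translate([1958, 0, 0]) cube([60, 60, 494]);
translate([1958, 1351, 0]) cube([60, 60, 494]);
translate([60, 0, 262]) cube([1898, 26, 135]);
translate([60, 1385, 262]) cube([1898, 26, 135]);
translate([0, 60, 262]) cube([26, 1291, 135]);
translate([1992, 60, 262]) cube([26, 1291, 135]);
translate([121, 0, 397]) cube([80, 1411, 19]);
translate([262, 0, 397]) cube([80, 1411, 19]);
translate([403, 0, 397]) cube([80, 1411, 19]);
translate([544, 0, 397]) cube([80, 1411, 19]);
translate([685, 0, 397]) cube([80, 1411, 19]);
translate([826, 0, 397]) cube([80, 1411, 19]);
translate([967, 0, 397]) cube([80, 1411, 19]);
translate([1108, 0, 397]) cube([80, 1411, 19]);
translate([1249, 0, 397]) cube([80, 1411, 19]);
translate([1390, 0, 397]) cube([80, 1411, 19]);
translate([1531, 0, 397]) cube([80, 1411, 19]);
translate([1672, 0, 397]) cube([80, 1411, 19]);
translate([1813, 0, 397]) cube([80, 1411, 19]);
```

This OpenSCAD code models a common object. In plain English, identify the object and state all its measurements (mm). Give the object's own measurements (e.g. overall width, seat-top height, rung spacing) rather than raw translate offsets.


A bed frame 2018 mm long (x) by 1411 mm wide (y). Four 60×60 mm corner posts, 494 mm tall, at the corners of the footprint. Four rails of 26 mm thickness and 135 mm height run between adjacent posts with their undersides at z = 262 mm, their outer faces flush with the outside of the frame (the two x-running rails run between the posts' inner faces; the two y-running rails run between the posts' inner faces). 13 slats, each 80 mm wide (x) and 19 mm thick, lie across the top of the two x-running rails, running the full 1411 mm width of the frame in y; along x they sit between the end posts with a 61 mm gap after the −x posts and between neighbouring slats, leaving 65 mm before the +x posts.


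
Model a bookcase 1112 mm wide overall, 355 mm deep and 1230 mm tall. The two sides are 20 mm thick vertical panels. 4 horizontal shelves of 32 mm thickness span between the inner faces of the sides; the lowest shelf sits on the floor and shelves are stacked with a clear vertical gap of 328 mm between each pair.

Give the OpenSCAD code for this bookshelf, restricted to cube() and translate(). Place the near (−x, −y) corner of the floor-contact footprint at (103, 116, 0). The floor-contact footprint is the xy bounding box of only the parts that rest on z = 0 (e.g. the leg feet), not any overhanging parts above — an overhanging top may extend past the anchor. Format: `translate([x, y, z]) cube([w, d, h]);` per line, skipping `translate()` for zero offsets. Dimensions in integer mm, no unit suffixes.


translate([103, 116, 0]) cube([20, 355, 1230]);
translate([1195, 116, 0]) cube([20, 355, 1230]);
translate([123, 116, 0]) cube([1072, 355, 32]);
translate([123, 116, 360]) cube([1072, 355, 32]);
translate([123, 116, 720]) cube([1072, 355, 32]);
translate([123, 116, 1080]) cube([1072, 355, 32]);


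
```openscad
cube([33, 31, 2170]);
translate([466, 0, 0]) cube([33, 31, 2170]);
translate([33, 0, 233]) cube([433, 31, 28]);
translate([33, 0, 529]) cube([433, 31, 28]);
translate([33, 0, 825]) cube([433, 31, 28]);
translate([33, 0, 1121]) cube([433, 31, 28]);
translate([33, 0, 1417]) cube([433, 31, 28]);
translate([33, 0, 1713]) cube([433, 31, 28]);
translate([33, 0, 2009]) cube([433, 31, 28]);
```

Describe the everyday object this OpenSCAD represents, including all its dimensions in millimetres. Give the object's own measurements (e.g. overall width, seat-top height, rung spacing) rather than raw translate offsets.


A straight ladder. Two 33×31 mm vertical rails, 2170 mm tall, stand 499 mm apart (outside-to-outside) with their front faces coplanar on the −y side. 7 rungs, each 31 mm deep and 28 mm tall, span between the inner faces of the rails, front faces flush with the rails. The lowest rung's underside is at z = 233 mm and rungs are spaced 296 mm apart (underside to underside).


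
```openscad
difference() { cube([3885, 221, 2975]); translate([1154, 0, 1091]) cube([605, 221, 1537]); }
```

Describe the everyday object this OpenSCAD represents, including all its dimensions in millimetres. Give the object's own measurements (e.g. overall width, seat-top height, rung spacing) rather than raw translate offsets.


A wall 3885 mm long (x), 221 mm thick (y), 2975 mm tall, with a rectangular window opening cut through it. The opening is 605 mm wide and 1537 mm tall; its sill is at z = 1091 mm and its near (−x) edge is 1154 mm from the wall's −x end. The opening passes through the full wall thickness.


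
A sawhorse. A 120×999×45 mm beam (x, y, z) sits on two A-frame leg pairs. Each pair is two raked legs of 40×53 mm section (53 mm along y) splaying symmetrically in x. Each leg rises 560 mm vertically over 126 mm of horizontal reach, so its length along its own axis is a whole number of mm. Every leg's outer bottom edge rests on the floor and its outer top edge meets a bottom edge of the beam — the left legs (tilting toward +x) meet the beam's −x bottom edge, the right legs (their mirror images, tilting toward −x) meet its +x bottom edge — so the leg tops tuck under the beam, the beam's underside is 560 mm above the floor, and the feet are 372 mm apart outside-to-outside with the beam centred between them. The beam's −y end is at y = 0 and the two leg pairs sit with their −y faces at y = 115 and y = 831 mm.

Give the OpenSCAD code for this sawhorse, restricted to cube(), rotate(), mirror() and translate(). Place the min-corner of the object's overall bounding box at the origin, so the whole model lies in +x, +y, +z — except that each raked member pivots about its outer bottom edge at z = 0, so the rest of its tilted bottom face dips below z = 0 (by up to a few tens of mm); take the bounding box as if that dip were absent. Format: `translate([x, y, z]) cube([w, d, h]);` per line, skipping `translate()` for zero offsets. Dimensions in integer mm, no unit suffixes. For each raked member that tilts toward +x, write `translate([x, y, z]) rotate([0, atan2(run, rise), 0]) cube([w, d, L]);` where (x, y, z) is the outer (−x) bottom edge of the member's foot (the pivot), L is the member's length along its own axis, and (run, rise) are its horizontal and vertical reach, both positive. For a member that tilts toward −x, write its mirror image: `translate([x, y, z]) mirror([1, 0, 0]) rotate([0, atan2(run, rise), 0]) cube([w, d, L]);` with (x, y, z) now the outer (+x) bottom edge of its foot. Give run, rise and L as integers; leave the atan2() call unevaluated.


translate([126, 0, 560]) cube([120, 999, 45]);
translate([0, 115, 0]) rotate([0, atan2(126, 560), 0]) cube([40, 53, 574]);
translate([372, 115, 0]) mirror([1, 0, 0]) rotate([0, atan2(126, 560), 0]) cube([40, 53, 574]);
translate([0, 831, 0]) rotate([0, atan2(126, 560), 0]) cube([40, 53, 574]);
translate([372, 831, 0]) mirror([1, 0, 0]) rotate([0, atan2(126, 560), 0]) cube([40, 53, 574]);


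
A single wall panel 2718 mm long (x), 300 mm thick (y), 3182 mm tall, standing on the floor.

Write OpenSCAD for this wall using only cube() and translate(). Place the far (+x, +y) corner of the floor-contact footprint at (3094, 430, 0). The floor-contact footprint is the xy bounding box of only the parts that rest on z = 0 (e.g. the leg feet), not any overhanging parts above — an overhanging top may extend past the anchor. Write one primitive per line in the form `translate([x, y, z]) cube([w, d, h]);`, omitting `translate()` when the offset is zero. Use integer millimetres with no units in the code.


translate([376, 130, 0]) cube([2718, 300, 3182]);


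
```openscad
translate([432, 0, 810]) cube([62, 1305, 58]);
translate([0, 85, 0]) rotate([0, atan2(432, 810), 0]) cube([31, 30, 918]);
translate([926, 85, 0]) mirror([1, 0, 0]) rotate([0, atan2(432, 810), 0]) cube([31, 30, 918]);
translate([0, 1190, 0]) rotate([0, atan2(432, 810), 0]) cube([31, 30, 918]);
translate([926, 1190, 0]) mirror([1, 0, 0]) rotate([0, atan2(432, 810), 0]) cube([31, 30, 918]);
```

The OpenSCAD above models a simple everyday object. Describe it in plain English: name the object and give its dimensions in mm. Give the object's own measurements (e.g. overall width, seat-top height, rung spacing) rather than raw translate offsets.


A sawhorse. A 62×1305×58 mm beam (x, y, z) sits on two A-frame leg pairs. Each pair is two raked legs of 31×30 mm section (30 mm along y) splaying symmetrically in x. Each leg rises 810 mm vertically over 432 mm of horizontal reach and is 918 mm long along its own axis. Every leg's outer bottom edge rests on the floor and its outer top edge meets a bottom edge of the beam — the left legs (tilting toward +x) meet the beam's −x bottom edge, the right legs (their mirror images, tilting toward −x) meet its +x bottom edge — so the leg tops tuck under the beam, the beam's underside is 810 mm above the floor, and the feet are 926 mm apart outside-to-outside with the beam centred between them. The two leg pairs are set in 85 mm from either end of the beam.


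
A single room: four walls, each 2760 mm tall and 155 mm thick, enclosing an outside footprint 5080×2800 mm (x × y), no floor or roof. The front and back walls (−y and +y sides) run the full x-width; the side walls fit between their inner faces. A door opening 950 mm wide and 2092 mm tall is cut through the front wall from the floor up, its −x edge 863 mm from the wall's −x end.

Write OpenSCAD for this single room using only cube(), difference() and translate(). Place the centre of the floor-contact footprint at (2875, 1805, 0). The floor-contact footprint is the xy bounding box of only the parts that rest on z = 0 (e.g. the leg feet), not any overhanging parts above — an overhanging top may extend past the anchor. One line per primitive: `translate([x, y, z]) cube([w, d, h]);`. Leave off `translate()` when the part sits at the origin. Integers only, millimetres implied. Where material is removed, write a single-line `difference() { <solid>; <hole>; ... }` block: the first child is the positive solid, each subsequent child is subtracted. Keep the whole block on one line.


difference() { translate([335, 405, 0]) cube([5080, 155, 2760]); translate([1198, 405, 0]) cube([950, 155, 2092]); }
translate([335, 3050, 0]) cube([5080, 155, 2760]);
translate([335, 560, 0]) cube([155, 2490, 2760]);
translate([5260, 560, 0]) cube([155, 2490, 2760]);


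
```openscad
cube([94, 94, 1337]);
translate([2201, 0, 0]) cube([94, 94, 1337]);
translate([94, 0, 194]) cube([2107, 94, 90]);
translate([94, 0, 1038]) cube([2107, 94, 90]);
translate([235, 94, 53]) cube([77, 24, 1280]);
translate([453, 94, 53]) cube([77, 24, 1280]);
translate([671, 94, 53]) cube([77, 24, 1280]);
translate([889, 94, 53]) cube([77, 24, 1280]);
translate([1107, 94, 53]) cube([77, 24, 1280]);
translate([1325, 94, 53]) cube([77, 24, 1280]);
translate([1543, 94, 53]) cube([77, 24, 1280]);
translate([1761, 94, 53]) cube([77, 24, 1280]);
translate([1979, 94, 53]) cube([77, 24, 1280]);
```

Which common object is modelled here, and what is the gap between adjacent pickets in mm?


A fence section. The picket gap is 141 mm.

Two posts, two rails, 9 pickets — a fence section. Span 2107 mm holds 9 pickets of 77 mm with 10 equal gaps: ⌊(2107 − 9·77) / 10⌋ = 141 mm.


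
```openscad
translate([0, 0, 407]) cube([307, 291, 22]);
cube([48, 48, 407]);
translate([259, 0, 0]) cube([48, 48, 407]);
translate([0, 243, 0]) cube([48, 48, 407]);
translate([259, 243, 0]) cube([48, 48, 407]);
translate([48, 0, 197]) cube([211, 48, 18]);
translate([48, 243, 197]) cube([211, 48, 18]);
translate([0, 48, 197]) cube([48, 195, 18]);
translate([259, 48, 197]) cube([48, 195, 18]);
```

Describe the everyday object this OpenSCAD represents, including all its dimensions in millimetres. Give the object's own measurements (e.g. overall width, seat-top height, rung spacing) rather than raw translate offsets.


A four-legged stool. The seat is a 307×291×22 mm slab whose top surface is at z = 429 mm; four square legs, each 48×48 mm in cross-section, run from the floor (z = 0) to the underside of the seat, each flush with a corner of the seat. Four stretchers, 48 mm wide and 18 mm tall, connect adjacent legs with their undersides at z = 197 mm, each running between the inner faces of the legs it joins and aligned with the legs' outer faces on the other axis.


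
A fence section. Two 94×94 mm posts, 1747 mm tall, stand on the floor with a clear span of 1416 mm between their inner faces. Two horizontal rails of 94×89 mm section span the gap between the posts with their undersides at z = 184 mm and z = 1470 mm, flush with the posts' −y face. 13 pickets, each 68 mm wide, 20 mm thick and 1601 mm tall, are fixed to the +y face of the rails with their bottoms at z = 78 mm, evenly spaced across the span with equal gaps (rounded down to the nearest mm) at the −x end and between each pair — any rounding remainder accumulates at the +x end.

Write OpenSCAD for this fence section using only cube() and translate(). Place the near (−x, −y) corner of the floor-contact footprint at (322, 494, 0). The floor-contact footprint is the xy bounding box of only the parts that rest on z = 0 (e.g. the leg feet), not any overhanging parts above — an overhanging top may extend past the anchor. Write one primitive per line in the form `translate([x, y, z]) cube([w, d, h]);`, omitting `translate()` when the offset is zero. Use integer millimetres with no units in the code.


translate([322, 494, 0]) cube([94, 94, 1747]);
translate([1832, 494, 0]) cube([94, 94, 1747]);
translate([416, 494, 184]) cube([1416, 94, 89]);
translate([416, 494, 1470]) cube([1416, 94, 89]);
translate([454, 588, 78]) cube([68, 20, 1601]);
translate([560, 588, 78]) cube([68, 20, 1601]);
translate([666, 588, 78]) cube([68, 20, 1601]);
translate([772, 588, 78]) cube([68, 20, 1601]);
translate([878, 588, 78]) cube([68, 20, 1601]);
translate([984, 588, 78]) cube([68, 20, 1601]);
translate([1090, 588, 78]) cube([68, 20, 1601]);
translate([1196, 588, 78]) cube([68, 20, 1601]);
translate([1302, 588, 78]) cube([68, 20, 1601]);
translate([1408, 588, 78]) cube([68, 20, 1601]);
translate([1514, 588, 78]) cube([68, 20, 1601]);
translate([1620, 588, 78]) cube([68, 20, 1601]);
translate([1726, 588, 78]) cube([68, 20, 1601]);


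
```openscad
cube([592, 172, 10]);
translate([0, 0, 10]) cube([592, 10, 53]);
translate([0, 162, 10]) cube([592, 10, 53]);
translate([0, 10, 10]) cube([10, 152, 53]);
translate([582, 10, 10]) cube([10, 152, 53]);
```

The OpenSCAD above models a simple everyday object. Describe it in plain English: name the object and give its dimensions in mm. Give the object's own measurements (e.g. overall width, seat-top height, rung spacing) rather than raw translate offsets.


An open-topped rectangular box: outside dimensions 592×172×63 mm, with a uniform wall and base thickness of 10 mm. The base is a full 592×172 slab on the floor; four walls sit on top of the base. The front and back walls (the −y and +y sides) span the full width; the two side walls fit between them.


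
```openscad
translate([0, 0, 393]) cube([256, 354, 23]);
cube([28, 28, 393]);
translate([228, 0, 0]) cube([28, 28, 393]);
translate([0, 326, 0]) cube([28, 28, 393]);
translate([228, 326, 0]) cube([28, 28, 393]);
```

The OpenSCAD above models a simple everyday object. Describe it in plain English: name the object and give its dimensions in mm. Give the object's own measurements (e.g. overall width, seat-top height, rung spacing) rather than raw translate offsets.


A simple wooden stool: a rectangular seat 256 mm (x) by 354 mm (y), 23 mm thick, top face at z = 416 mm, on four square legs, each 28×28 mm in cross-section. The legs rest on z = 0, each flush with a corner of the seat.


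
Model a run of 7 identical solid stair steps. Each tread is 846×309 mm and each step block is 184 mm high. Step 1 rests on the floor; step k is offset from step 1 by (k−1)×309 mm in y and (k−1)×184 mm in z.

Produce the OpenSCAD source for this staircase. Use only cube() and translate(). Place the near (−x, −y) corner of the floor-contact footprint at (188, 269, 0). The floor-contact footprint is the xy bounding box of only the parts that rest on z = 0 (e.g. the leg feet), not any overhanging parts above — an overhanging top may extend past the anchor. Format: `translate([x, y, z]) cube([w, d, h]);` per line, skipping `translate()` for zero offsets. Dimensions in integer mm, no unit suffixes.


translate([188, 269, 0]) cube([846, 309, 184]);
translate([188, 578, 184]) cube([846, 309, 184]);
translate([188, 887, 368]) cube([846, 309, 184]);
translate([188, 1196, 552]) cube([846, 309, 184]);
translate([188, 1505, 736]) cube([846, 309, 184]);
translate([188, 1814, 920]) cube([846, 309, 184]);
translate([188, 2123, 1104]) cube([846, 309, 184]);


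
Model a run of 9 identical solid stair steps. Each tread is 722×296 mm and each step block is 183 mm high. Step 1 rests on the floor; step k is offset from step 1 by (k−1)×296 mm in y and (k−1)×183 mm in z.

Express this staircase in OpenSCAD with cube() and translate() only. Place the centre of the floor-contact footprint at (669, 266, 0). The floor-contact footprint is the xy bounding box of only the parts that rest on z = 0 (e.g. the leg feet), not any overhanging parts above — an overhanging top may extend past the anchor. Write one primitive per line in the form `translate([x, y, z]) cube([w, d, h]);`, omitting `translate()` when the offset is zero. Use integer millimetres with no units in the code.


translate([308, 118, 0]) cube([722, 296, 183]);
translate([308, 414, 183]) cube([722, 296, 183]);
translate([308, 710, 366]) cube([722, 296, 183]);
translate([308, 1006, 549]) cube([722, 296, 183]);
translate([308, 1302, 732]) cube([722, 296, 183]);
translate([308, 1598, 915]) cube([722, 296, 183]);
translate([308, 1894, 1098]) cube([722, 296, 183]);
translate([308, 2190, 1281]) cube([722, 296, 183]);
translate([308, 2486, 1464]) cube([722, 296, 183]);


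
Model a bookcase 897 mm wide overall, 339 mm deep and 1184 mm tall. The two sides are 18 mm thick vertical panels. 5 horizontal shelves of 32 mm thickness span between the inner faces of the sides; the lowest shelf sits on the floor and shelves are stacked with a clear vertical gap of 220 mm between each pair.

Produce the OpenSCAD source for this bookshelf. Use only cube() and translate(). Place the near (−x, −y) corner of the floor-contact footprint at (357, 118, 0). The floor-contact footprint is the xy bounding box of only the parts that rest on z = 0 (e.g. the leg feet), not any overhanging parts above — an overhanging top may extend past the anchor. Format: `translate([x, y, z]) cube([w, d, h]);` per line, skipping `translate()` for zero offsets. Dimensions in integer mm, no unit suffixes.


translate([357, 118, 0]) cube([18, 339, 1184]);
translate([1236, 118, 0]) cube([18, 339, 1184]);
translate([375, 118, 0]) cube([861, 339, 32]);
translate([375, 118, 252]) cube([861, 339, 32]);
translate([375, 118, 504]) cube([861, 339, 32]);
translate([375, 118, 756]) cube([861, 339, 32]);
translate([375, 118, 1008]) cube([861, 339, 32]);


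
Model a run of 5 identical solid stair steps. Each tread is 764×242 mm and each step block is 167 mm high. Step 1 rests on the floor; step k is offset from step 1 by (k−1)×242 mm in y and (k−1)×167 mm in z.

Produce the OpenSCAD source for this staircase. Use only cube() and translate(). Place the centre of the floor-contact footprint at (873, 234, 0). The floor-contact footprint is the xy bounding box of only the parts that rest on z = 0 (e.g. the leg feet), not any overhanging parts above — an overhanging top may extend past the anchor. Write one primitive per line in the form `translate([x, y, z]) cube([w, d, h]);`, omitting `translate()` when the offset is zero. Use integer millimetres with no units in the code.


translate([491, 113, 0]) cube([764, 242, 167]);
translate([491, 355, 167]) cube([764, 242, 167]);
translate([491, 597, 334]) cube([764, 242, 167]);
translate([491, 839, 501]) cube([764, 242, 167]);
translate([491, 1081, 668]) cube([764, 242, 167]);


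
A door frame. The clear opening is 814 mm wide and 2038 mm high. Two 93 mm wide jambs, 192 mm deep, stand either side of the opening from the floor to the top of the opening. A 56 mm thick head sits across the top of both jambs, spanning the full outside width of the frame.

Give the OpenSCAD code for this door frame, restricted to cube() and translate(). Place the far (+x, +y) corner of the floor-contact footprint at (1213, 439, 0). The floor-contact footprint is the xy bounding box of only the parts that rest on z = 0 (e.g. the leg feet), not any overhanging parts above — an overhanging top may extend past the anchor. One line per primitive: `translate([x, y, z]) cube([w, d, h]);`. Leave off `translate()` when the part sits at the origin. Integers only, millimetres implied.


translate([213, 247, 0]) cube([93, 192, 2038]);
translate([1120, 247, 0]) cube([93, 192, 2038]);
translate([213, 247, 2038]) cube([1000, 192, 56]);


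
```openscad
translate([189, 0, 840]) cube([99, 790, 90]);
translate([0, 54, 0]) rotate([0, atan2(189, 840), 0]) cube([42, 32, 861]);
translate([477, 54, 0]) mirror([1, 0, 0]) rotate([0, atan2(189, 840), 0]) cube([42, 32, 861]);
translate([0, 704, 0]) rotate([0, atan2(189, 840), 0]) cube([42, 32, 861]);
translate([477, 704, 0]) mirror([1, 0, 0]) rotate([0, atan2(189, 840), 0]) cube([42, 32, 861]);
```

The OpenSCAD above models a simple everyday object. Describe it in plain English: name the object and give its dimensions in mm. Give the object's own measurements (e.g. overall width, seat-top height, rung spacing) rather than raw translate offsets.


A sawhorse. A 99×790×90 mm beam (x, y, z) sits on two A-frame leg pairs. Each pair is two raked legs of 42×32 mm section (32 mm along y) splaying symmetrically in x. Each leg rises 840 mm vertically over 189 mm of horizontal reach and is 861 mm long along its own axis. Every leg's outer bottom edge rests on the floor and its outer top edge meets a bottom edge of the beam — the left legs (tilting toward +x) meet the beam's −x bottom edge, the right legs (their mirror images, tilting toward −x) meet its +x bottom edge — so the leg tops tuck under the beam, the beam's underside is 840 mm above the floor, and the feet are 477 mm apart outside-to-outside with the beam centred between them. The two leg pairs are set in 54 mm from either end of the beam.


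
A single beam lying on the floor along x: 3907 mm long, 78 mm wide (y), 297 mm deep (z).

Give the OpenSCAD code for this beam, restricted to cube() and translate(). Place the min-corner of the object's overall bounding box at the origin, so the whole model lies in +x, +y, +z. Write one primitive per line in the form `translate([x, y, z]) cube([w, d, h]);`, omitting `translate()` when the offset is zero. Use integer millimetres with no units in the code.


cube([3907, 78, 297]);


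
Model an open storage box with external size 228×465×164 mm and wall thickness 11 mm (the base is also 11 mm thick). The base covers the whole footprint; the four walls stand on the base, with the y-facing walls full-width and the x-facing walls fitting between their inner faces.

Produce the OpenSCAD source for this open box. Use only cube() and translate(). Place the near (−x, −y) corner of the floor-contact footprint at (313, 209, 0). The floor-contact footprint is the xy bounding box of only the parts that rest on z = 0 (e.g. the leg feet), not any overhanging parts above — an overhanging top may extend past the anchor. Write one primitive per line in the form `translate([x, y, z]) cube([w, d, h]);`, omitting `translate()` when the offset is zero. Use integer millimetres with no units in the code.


translate([313, 209, 0]) cube([228, 465, 11]);
translate([313, 209, 11]) cube([228, 11, 153]);
translate([313, 663, 11]) cube([228, 11, 153]);
translate([313, 220, 11]) cube([11, 443, 153]);
translate([530, 220, 11]) cube([11, 443, 153]);


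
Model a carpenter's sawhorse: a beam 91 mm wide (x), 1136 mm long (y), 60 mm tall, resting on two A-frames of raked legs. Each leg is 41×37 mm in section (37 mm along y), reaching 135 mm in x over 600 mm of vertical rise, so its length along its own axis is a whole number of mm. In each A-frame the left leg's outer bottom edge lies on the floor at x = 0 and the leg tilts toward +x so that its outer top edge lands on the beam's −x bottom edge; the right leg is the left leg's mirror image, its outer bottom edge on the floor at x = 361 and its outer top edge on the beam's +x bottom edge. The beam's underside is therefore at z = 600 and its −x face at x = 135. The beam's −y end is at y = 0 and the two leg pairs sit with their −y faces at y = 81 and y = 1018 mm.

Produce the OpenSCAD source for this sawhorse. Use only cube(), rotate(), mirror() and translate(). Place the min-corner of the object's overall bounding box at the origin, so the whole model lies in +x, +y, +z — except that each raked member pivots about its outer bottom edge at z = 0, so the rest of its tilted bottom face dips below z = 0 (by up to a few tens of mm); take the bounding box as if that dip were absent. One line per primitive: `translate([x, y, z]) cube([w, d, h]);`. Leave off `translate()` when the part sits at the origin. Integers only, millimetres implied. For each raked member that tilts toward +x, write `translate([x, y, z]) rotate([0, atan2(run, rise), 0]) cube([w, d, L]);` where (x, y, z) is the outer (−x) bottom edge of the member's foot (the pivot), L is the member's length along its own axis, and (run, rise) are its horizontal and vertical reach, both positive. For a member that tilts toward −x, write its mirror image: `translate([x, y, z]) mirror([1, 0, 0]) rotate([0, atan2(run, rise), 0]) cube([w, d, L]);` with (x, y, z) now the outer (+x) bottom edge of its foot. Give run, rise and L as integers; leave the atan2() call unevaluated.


translate([135, 0, 600]) cube([91, 1136, 60]);
translate([0, 81, 0]) rotate([0, atan2(135, 600), 0]) cube([41, 37, 615]);
translate([361, 81, 0]) mirror([1, 0, 0]) rotate([0, atan2(135, 600), 0]) cube([41, 37, 615]);
translate([0, 1018, 0]) rotate([0, atan2(135, 600), 0]) cube([41, 37, 615]);
translate([361, 1018, 0]) mirror([1, 0, 0]) rotate([0, atan2(135, 600), 0]) cube([41, 37, 615]);


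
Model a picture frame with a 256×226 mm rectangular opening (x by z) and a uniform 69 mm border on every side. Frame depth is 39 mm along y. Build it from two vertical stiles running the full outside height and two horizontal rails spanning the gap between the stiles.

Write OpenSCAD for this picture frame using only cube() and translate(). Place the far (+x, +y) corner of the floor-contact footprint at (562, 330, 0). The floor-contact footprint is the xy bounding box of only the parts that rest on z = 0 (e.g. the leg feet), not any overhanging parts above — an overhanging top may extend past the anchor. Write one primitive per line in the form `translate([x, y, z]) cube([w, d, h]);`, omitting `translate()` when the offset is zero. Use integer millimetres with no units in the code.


translate([168, 291, 0]) cube([69, 39, 364]);
translate([493, 291, 0]) cube([69, 39, 364]);
translate([237, 291, 0]) cube([256, 39, 69]);
translate([237, 291, 295]) cube([256, 39, 69]);


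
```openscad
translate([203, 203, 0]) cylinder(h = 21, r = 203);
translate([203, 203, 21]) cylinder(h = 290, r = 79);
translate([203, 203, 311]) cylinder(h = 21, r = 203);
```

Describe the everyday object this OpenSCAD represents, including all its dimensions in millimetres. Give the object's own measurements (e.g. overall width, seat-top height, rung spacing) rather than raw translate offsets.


A spool: two coaxial disc flanges of radius 203 mm and thickness 21 mm, joined by a core cylinder of radius 79 mm and height 290 mm. The lower flange rests on z = 0 and the three cylinders share a vertical axis.


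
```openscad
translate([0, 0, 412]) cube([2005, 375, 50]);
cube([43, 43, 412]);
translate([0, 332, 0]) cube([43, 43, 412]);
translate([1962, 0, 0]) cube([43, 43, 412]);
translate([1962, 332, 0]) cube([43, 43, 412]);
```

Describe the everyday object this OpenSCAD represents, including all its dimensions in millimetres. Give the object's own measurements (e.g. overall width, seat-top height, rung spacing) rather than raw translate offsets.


A long wooden bench with a 2005 mm (x) × 375 mm (y) seat, 50 mm thick, its top surface 462 mm above the floor. Four 43 mm square legs at the seat corners, flush with the edges, run from z = 0 to the seat underside.


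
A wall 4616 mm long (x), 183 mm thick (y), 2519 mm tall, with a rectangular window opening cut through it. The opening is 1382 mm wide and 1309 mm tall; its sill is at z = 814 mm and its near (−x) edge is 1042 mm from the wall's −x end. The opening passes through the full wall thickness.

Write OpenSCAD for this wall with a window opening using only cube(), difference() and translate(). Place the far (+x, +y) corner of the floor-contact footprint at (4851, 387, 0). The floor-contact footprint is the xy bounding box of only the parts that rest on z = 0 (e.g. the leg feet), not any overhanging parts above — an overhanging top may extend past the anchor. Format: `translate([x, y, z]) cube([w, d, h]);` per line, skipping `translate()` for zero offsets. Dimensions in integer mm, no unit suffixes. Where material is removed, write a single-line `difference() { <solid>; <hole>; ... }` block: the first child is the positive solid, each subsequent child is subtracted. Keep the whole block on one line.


difference() { translate([235, 204, 0]) cube([4616, 183, 2519]); translate([1277, 204, 814]) cube([1382, 183, 1309]); }


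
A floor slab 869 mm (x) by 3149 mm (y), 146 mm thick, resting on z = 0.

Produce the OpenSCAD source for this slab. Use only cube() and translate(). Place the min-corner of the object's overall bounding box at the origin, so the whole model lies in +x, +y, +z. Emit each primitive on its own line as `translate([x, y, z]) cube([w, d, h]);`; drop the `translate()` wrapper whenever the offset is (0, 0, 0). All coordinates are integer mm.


cube([869, 3149, 146]);


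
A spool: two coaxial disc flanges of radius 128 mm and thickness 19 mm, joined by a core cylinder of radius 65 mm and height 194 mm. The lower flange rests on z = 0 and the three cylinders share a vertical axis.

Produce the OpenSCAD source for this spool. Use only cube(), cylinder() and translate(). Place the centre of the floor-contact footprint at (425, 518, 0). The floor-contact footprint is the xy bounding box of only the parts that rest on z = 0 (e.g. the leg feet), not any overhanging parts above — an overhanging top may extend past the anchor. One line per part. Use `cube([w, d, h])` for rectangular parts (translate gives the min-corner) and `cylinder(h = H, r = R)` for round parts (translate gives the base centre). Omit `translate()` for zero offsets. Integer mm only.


translate([425, 518, 0]) cylinder(h = 19, r = 128);
translate([425, 518, 19]) cylinder(h = 194, r = 65);
translate([425, 518, 213]) cylinder(h = 19, r = 128);


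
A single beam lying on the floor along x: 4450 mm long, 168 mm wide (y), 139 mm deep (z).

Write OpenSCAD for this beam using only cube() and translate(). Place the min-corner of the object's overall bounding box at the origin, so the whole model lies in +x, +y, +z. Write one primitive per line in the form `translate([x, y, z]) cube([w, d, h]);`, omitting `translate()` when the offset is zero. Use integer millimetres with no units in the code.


cube([4450, 168, 139]);


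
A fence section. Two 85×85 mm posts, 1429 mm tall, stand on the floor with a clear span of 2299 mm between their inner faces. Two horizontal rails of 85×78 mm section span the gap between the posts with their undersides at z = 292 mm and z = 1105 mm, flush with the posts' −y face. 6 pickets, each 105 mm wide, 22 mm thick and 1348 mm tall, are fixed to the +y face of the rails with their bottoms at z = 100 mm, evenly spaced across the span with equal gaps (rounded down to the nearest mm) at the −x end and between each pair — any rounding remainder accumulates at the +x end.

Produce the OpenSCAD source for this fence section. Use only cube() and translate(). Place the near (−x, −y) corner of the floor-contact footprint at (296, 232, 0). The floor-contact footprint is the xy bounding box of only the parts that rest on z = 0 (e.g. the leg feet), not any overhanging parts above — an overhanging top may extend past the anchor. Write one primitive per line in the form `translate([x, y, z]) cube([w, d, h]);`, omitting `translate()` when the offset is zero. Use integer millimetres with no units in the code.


translate([296, 232, 0]) cube([85, 85, 1429]);
translate([2680, 232, 0]) cube([85, 85, 1429]);
translate([381, 232, 292]) cube([2299, 85, 78]);
translate([381, 232, 1105]) cube([2299, 85, 78]);
translate([619, 317, 100]) cube([105, 22, 1348]);
translate([962, 317, 100]) cube([105, 22, 1348]);
translate([1305, 317, 100]) cube([105, 22, 1348]);
translate([1648, 317, 100]) cube([105, 22, 1348]);
translate([1991, 317, 100]) cube([105, 22, 1348]);
translate([2334, 317, 100]) cube([105, 22, 1348]);
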